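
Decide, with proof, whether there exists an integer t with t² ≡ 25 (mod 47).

Take t = 5. Then 5² = 25, and since 0 ≤ 25 < 47 this is already reduced: 5² ≡ 25 (mod 47).

t = 5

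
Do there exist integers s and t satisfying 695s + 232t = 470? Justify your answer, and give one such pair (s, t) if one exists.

s = 226, t = -675

695 and 232 are coprime, so 695s + 232t ranges over all of ℤ.
Dividing repeatedly: 695 = 2·232 + 231, 232 = 1·231 + 1, 231 = 231·1 + 0.
Back-substituting, 1 = 232 − 1·231 = 232 − (695 − 2·232) = −695 + 3·232; that is, 695·(-1) + 232·3 = 1.
Scaling by 470 gives the particular solution (s, t) = (-470, 1410).
Adding 3·232 to s and subtracting 3·695 from t gives the tidier solution (226, -675).
Check: 695·226 + 232·(-675) = 157070 − 156600 = 470. ✓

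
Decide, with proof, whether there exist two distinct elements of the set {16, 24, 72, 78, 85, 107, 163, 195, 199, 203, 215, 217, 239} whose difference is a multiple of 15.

Two integers differ by a multiple of 15 exactly when they have the same residue mod 15. The residues are 16↦1, 24↦9, 72↦12, 78↦3, 85↦10, 107↦2, 163↦13, 195↦0, 199↦4, 203↦8, 215↦5, 217↦7, 239↦14.
These 13 residues are pairwise different, hence no difference of two elements is divisible by 15.

There is no such pair.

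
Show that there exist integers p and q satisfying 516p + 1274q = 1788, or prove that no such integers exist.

Since gcd(516, 1274) = 2 and 1788 = 2·894, Bézout's identity guarantees a solution.
Dividing through by 2 reduces the equation to 258p + 637q = 894.
Run the Euclidean algorithm on 637 and 258: 637 = 2·258 + 121, 258 = 2·121 + 16, 121 = 7·16 + 9, 16 = 1·9 + 7, 9 = 1·7 + 2, 7 = 3·2 + 1, 2 = 2·1 + 0.
Working back up the chain: 1 = 7 − 3·2 = 7 − 3·(9 − 1·7) = −3·9 + 4·7 = −3·9 + 4·(16 − 1·9) = 4·16 − 7·9 = 4·16 − 7·(121 − 7·16) = −7·121 + 53·16 = −7·121 + 53·(258 − 2·121) = 53·258 − 113·121 = 53·258 − 113·(637 − 2·258) = −113·637 + 279·258. So 258·279 + 637·(-113) = 1.
Scaling by 894 gives the particular solution (p, q) = (249426, -101022).
The general solution is p = 249426 + 637k, q = -101022 − 258k; taking k = -391 gives the smaller pair p = 359, q = -144.
Check: 516·359 + 1274·(-144) = 185244 − 183456 = 1788. ✓

p = 359, q = -144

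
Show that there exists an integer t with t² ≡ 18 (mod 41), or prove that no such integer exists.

t = 10 works: 10² = 100, and 100 − 18 = 82 = 2·41.

t = 10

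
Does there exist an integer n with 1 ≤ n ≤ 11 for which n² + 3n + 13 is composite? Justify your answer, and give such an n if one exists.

At n = 9: 9² + 3·9 + 13 = 121 = 11·11, which is composite.

n = 9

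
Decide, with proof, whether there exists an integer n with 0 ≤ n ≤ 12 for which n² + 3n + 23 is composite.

n = 12

At n = 12: 12² + 3·12 + 23 = 203 = 7·29, which is composite.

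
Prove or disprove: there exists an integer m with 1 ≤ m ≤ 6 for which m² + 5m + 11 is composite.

m = 2

At m = 2: 2² + 5·2 + 11 = 25 = 5·5, which is composite.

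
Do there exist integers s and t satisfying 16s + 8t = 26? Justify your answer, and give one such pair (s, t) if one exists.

There are no such integers.

gcd(16, 8) = 8, so every integer of the form 16s + 8t is a multiple of 8.
But 26 is not a multiple of 8 (it leaves remainder 2).
Therefore 16s + 8t = 26 has no solution in integers.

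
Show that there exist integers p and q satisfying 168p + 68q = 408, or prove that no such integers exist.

Every value of 168p + 68q is a multiple of gcd(168, 68) = 4; since 4 ∣ 408, solutions exist.
Dividing through by 4 reduces the equation to 42p + 17q = 102.
Run the Euclidean algorithm on 42 and 17: 42 = 2·17 + 8, 17 = 2·8 + 1, 8 = 8·1 + 0.
Back-substituting, 1 = 17 − 2·8 = 17 − 2·(42 − 2·17) = −2·42 + 5·17; that is, 42·(-2) + 17·5 = 1.
Scaling by 102 gives the particular solution (p, q) = (-204, 510).
Shifting by a multiple of (17, −42) keeps it a solution: p = -204 + 12·17 = 0, q = 510 − 12·42 = 6.
Check: 168·0 + 68·6 = 0 + 408 = 408. ✓

p = 0, q = 6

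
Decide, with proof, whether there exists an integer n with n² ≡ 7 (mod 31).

Take n = 21. Then 21² = 441 = 14·31 + 7, so 21² ≡ 7 (mod 31).

n = 21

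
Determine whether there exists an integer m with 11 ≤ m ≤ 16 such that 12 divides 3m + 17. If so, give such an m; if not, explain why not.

There is no such integer m in that range.

The values of 3m + 17 for m = 11, 12, …, 16 are 50, 53, 56, 59, 62, 65; reduced mod 12 these are 2, 5, 8, 11, 2, 5.
Since 0 is absent from this list, 12 ∤ 3m + 17 for every m with 11 ≤ m ≤ 16.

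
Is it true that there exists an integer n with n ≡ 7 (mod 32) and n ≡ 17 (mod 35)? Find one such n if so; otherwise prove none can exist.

Since 32 and 35 share no common factor, CRT says the pair of congruences has a solution (unique mod 1120).
Any solution of the first congruence is n = 7 + 32t; substituting into the second, 32t ≡ 17 − 7 ≡ 10 (mod 35).
To invert 32 modulo 35: 35 = 1·32 + 3, 32 = 10·3 + 2, 3 = 1·2 + 1, 2 = 2·1 + 0, and unwinding, 1 = 3 − 1·2 = 3 − (32 − 10·3) = −32 + 11·3 = −32 + 11·(35 − 1·32) = 11·35 − 12·32. Thus 32⁻¹ ≡ -12 ≡ 23 (mod 35).
Multiplying by 23: t ≡ 23·10 = 230 ≡ 20 (mod 35).
Taking t = 20 gives n = 7 + 32·20 = 647.
Indeed 647 ≡ 7 (mod 32) and 647 ≡ 17 (mod 35).

n = 647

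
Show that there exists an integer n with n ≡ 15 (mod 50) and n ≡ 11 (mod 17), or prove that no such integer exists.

The moduli 50 and 17 are coprime, so by the Chinese Remainder Theorem a unique solution modulo 850 exists.
Write n = 15 + 50t and require 15 + 50t ≡ 11 (mod 17), i.e. 50t ≡ 13 (mod 17).
50 ≡ 16 (mod 17), so this reads 16t ≡ 13 (mod 17). To invert 16 modulo 17: 17 = 1·16 + 1, 16 = 16·1 + 0, and unwinding, 1 = 17 − 1·16. Thus 16⁻¹ ≡ -1 ≡ 16 (mod 17).
Multiplying by 16: t ≡ 16·13 = 208 ≡ 4 (mod 17).
With t = 4: n = 15 + 50·4 = 215.
Check: 215 mod 50 = 15, 215 mod 17 = 11. ✓

n = 215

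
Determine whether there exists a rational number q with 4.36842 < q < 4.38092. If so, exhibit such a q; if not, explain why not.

q = 35/8

Multiplying by 8: 8·4.36842 = 34.94736 and 8·4.38092 = 35.04736, so the integer 35 lies strictly between them.
Hence 35/8 is a rational number with 4.36842 < 35/8 < 4.38092.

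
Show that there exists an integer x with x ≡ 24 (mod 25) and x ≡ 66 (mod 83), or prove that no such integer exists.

gcd(25, 83) = 1, so the Chinese Remainder Theorem guarantees exactly one residue class mod 2075 satisfying both.
Any solution of the first congruence is x = 24 + 25t; substituting into the second, 25t ≡ 66 − 24 ≡ 42 (mod 83).
Note 25·10 = 250 ≡ 1 (mod 83) (as 250 − 1 = 3·83), so 25⁻¹ ≡ 10.
Therefore t ≡ 10·42 = 420 ≡ 5 (mod 83).
With t = 5: x = 24 + 25·5 = 149.
Indeed 149 ≡ 24 (mod 25) and 149 ≡ 66 (mod 83).

x = 149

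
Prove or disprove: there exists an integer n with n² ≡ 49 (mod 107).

n = 100

Take n = 100. Then 100² = 10000 = 93·107 + 49, so 100² ≡ 49 (mod 107).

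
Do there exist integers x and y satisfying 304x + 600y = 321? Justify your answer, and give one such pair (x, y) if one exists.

Any value of 304x + 600y is a multiple of gcd(304, 600) = 8.
But 321 = 8·40 + 1, so 8 ∤ 321.
So the equation is unsolvable over ℤ.

No, no such integers exist.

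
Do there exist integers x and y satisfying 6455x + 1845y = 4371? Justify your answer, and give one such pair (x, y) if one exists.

gcd(6455, 1845) = 5, so every integer of the form 6455x + 1845y is a multiple of 5.
However 4371 leaves remainder 1 on division by 5.
Hence no integers x, y satisfy the equation.

No, no such integers exist.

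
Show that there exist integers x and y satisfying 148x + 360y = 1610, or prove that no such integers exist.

There are no such integers.

Both 148 and 360 are divisible by gcd(148, 360) = 4, hence so is any combination 148x + 360y.
However 1610 leaves remainder 2 on division by 4.
So the equation is unsolvable over ℤ.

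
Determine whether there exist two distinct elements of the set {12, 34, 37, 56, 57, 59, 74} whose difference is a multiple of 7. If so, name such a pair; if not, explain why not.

No, no such pair exists.

Residues mod 7: 12↦5, 34↦6, 37↦2, 56↦0, 57↦1, 59↦3, 74↦4.
All 7 residues are distinct, so no two elements differ by a multiple of 7.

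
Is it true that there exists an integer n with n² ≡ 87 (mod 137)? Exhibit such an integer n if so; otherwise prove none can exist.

Take n = 118. Then 118² = 13924 = 101·137 + 87, so 118² ≡ 87 (mod 137).

n = 118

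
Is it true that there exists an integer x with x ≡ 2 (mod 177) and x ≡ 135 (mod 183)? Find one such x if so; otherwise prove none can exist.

gcd(177, 183) = 3. If x ≡ 2 (mod 177) and x ≡ 135 (mod 183), then x ≡ 2 (mod 3) and x ≡ 135 (mod 3).
However 2 ≡ 2 and 135 ≡ 0 (mod 3), and 2 ≠ 0.
Hence the system has no solution.

No, no such integer exists.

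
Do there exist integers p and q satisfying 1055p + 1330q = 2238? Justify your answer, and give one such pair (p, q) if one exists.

Any value of 1055p + 1330q is a multiple of gcd(1055, 1330) = 5.
But 2238 = 5·447 + 3, so 5 ∤ 2238.
Hence no integers p, q satisfy the equation.

No such integers exist.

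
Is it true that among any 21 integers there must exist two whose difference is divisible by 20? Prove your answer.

True.

There are exactly 20 possible remainders on division by 20.
Since 21 > 20, two of the 21 integers must share a residue class by the pigeonhole principle; call them a and b.
Equal remainders mean a − b ≡ 0 (mod 20), so 20 divides their difference.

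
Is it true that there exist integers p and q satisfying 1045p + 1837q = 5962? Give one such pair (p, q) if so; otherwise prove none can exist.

p = 127, q = -69

Every value of 1045p + 1837q is a multiple of gcd(1045, 1837) = 11; since 11 ∣ 5962, solutions exist.
Dividing through by 11 reduces the equation to 95p + 167q = 542.
Dividing repeatedly: 167 = 1·95 + 72, 95 = 1·72 + 23, 72 = 3·23 + 3, 23 = 7·3 + 2, 3 = 1·2 + 1, 2 = 2·1 + 0.
Back-substituting, 1 = 3 − 1·2 = 3 − (23 − 7·3) = −23 + 8·3 = −23 + 8·(72 − 3·23) = 8·72 − 25·23 = 8·72 − 25·(95 − 1·72) = −25·95 + 33·72 = −25·95 + 33·(167 − 1·95) = 33·167 − 58·95; that is, 95·(-58) + 167·33 = 1.
Times 542: 95·(-31436) + 167·17886 = 542, so (-31436, 17886) solves it.
Shifting by a multiple of (167, −95) keeps it a solution: p = -31436 + 189·167 = 127, q = 17886 − 189·95 = -69.
Check: 1045·127 + 1837·(-69) = 132715 − 126753 = 5962. ✓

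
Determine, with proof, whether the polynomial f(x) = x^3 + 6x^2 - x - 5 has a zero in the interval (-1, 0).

f(-1) = 1 and f(0) = -5, which have opposite signs.
Since f is a polynomial it is continuous on [-1, 0].
By the Intermediate Value Theorem f must vanish at some point of (-1, 0).

Such a root exists.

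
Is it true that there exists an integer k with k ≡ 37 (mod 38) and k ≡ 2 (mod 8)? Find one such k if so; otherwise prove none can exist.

Reduce both congruences modulo 2, which divides 38 and 8: they say k ≡ 37 (mod 2) and k ≡ 2 (mod 2).
But 37 mod 2 = 1 while 2 mod 2 = 0, a contradiction.
Hence the system has no solution.

No such integer exists.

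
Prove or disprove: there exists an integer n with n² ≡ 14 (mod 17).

There is no such integer.

Squares mod 17 repeat after n = 8 (as (−n)² = n²); for n = 0..8 they are 0, 1, 4, 9, 16, 8, 2, 15, 13.
The set of squares mod 17 is therefore {0, 1, 2, 4, 8, 9, 13, 15, 16}, which does not contain 14.
Hence no integer n has n² ≡ 14 (mod 17).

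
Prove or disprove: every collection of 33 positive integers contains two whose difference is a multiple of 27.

Yes, this is always true.

There are exactly 27 possible remainders on division by 27.
Since 33 > 27, two of the 33 integers must share a residue class by the pigeonhole principle; call them a and b.
Then a ≡ b (mod 27), i.e. 27 ∣ (a − b).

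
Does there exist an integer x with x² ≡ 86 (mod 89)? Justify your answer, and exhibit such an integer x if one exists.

Apply Euler's criterion with the prime 89: 86 is a quadratic residue iff 86^44 ≡ 1 (mod 89), and a non-residue iff it is ≡ −1.
Repeated squaring mod 89: 86^2 = 7396 ≡ 9; 86^4 ≡ 9² = 81 ≡ 81; 86^8 ≡ 81² = 6561 ≡ 64; 86^16 ≡ 64² = 4096 ≡ 2; 86^32 ≡ 2² = 4 ≡ 4.
Since 44 = 32 + 8 + 4, 86^44 ≡ 4 · 64 · 81; multiplying out mod 89: 4·64 = 256 ≡ 78, then 78·81 = 6318 ≡ 88. Thus 86^44 ≡ 88 ≡ −1 (mod 89).
The value −1 means 86 is a non-residue modulo 89, so x² ≡ 86 (mod 89) is impossible.

There is no such integer.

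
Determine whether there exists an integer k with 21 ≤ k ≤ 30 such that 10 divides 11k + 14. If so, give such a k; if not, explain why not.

k = 26

For k = 21, 22, …, 25 the values 245, 256, 267, 278, 289 are not multiples of 10. At k = 26 we get 11·26 + 14 = 300, and 300 = 10·30.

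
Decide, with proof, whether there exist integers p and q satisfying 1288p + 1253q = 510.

There are no such integers.

Any value of 1288p + 1253q is a multiple of gcd(1288, 1253) = 7.
But 510 is not a multiple of 7 (it leaves remainder 6).
Hence no integers p, q satisfy the equation.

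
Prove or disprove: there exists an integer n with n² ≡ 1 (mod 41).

Take n = 1. Then 1² = 1, and since 0 ≤ 1 < 41 this is already reduced: 1² ≡ 1 (mod 41).

n = 1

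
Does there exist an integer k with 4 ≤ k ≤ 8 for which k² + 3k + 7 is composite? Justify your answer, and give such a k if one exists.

k = 7

At k = 7: 7² + 3·7 + 7 = 77 = 7·11, which is composite.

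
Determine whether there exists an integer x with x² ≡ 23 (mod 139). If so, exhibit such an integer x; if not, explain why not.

No such integer exists.

Apply Euler's criterion with the prime 139: 23 is a quadratic residue iff 23^69 ≡ 1 (mod 139), and a non-residue iff it is ≡ −1.
Squaring successively (mod 139): 23^2 = 529 ≡ 112; 23^4 ≡ 112² = 12544 ≡ 34; 23^8 ≡ 34² = 1156 ≡ 44; 23^16 ≡ 44² = 1936 ≡ 129; 23^32 ≡ 129² = 16641 ≡ 100; 23^64 ≡ 100² = 10000 ≡ 131.
Since 69 = 64 + 4 + 1, 23^69 ≡ 131 · 34 · 23; multiplying out mod 139: 131·34 = 4454 ≡ 6, then 6·23 = 138 ≡ 138. Thus 23^69 ≡ 138 ≡ −1 (mod 139).
By Euler's criterion 23 is a quadratic non-residue mod 139: no x satisfies x² ≡ 23 (mod 139).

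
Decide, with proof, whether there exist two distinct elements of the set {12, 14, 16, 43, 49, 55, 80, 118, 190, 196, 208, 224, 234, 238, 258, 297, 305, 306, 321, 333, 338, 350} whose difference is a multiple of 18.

14 mod 18 = 14 and 338 mod 18 = 14, so 338 − 14 = 324 = 18·18.

The pair (14, 338) works.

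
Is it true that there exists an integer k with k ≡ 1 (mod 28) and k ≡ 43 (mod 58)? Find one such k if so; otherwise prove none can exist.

k = 449

gcd(28, 58) = 2. A simultaneous solution exists iff 1 ≡ 43 (mod 2); here 1 mod 2 = 1 = 43 mod 2, so it does.
Write k = 1 + 28t. Then 28t ≡ 43 − 1 ≡ 42 (mod 58); dividing through by 2 gives 14t ≡ 21 (mod 29).
Note 14·27 = 378 ≡ 1 (mod 29) (as 378 − 1 = 13·29), so 14⁻¹ ≡ 27.
Therefore t ≡ 27·21 = 567 ≡ 16 (mod 29).
Then k = 1 + 28·16 = 449.
Indeed 449 ≡ 1 (mod 28) and 449 ≡ 43 (mod 58).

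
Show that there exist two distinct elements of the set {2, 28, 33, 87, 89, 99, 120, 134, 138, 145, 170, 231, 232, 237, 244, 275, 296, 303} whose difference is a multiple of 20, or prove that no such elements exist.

Reduce each element modulo 20: 2↦2, 28↦8, 33↦13, 87↦7, 89↦9, 99↦19, 120↦0, 134↦14, 138↦18, 145↦5, 170↦10, 231↦11, 232↦12, 237↦17, 244↦4, 275↦15, 296↦16, 303↦3.
All 18 residues are distinct, so no two elements differ by a multiple of 20.

No, no such pair exists.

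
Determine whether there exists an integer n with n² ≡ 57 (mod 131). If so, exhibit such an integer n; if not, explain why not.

There is no such integer.

Apply Euler's criterion with the prime 131: 57 is a quadratic residue iff 57^65 ≡ 1 (mod 131), and a non-residue iff it is ≡ −1.
Repeated squaring mod 131: 57^2 = 3249 ≡ 105; 57^4 ≡ 105² = 11025 ≡ 21; 57^8 ≡ 21² = 441 ≡ 48; 57^16 ≡ 48² = 2304 ≡ 77; 57^32 ≡ 77² = 5929 ≡ 34; 57^64 ≡ 34² = 1156 ≡ 108.
Since 65 = 64 + 1, 57^65 ≡ 108 · 57; multiplying out mod 131: 108·57 = 6156 ≡ 130. Thus 57^65 ≡ 130 ≡ −1 (mod 131).
By Euler's criterion 57 is a quadratic non-residue mod 131: no n satisfies n² ≡ 57 (mod 131).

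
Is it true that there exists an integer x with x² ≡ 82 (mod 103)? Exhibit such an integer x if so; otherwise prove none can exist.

x = 44

x = 44 works: 44² = 1936, and 1936 − 82 = 1854 = 18·103.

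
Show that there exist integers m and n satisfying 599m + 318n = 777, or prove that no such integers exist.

599 and 318 are coprime, so 599m + 318n ranges over all of ℤ.
Dividing repeatedly: 599 = 1·318 + 281, 318 = 1·281 + 37, 281 = 7·37 + 22, 37 = 1·22 + 15, 22 = 1·15 + 7, 15 = 2·7 + 1, 7 = 7·1 + 0.
Unwinding: 1 = 15 − 2·7 = 15 − 2·(22 − 1·15) = −2·22 + 3·15 = −2·22 + 3·(37 − 1·22) = 3·37 − 5·22 = 3·37 − 5·(281 − 7·37) = −5·281 + 38·37 = −5·281 + 38·(318 − 1·281) = 38·318 − 43·281 = 38·318 − 43·(599 − 1·318) = −43·599 + 81·318, i.e. 599·(-43) + 318·81 = 1.
Multiplying through by 777: m = (-43)·777 = -33411, n = 81·777 = 62937 is a solution.
Shifting by a multiple of (318, −599) keeps it a solution: m = -33411 + 106·318 = 297, n = 62937 − 106·599 = -557.
Indeed 599·297 + 318·(-557) = 177903 − 177126 = 777.

m = 297, n = -557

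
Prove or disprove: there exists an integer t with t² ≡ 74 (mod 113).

No, no such integer exists.

113 is prime, so by Euler's criterion 74 is a square mod 113 iff 74^((113−1)/2) = 74^56 ≡ 1 (mod 113).
Repeated squaring mod 113: 74^2 = 5476 ≡ 52; 74^4 ≡ 52² = 2704 ≡ 105; 74^8 ≡ 105² = 11025 ≡ 64; 74^16 ≡ 64² = 4096 ≡ 28; 74^32 ≡ 28² = 784 ≡ 106.
Since 56 = 32 + 16 + 8, 74^56 ≡ 106 · 28 · 64; multiplying out mod 113: 106·28 = 2968 ≡ 30, then 30·64 = 1920 ≡ 112. Thus 74^56 ≡ 112 ≡ −1 (mod 113).
The value −1 means 74 is a non-residue modulo 113, so t² ≡ 74 (mod 113) is impossible.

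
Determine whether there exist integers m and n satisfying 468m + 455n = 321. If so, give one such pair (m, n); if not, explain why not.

gcd(468, 455) = 13, so every integer of the form 468m + 455n is a multiple of 13.
However 321 leaves remainder 9 on division by 13.
Hence no integers m, n satisfy the equation.

There are no such integers.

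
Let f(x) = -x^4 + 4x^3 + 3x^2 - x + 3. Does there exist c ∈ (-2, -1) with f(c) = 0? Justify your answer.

Yes, f has a root in the interval.

f(-2) = -31 and f(-1) = 2, which have opposite signs.
f is continuous everywhere (it is a polynomial), in particular on [-2, -1].
So by the Intermediate Value Theorem there is a c strictly between -2 and -1 with f(c) = 0.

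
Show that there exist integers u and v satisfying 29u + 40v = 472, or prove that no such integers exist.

Since gcd(29, 40) = 1, every integer is an integer combination of 29 and 40.
Dividing repeatedly: 40 = 1·29 + 11, 29 = 2·11 + 7, 11 = 1·7 + 4, 7 = 1·4 + 3, 4 = 1·3 + 1, 3 = 3·1 + 0.
Unwinding: 1 = 4 − 1·3 = 4 − (7 − 1·4) = −7 + 2·4 = −7 + 2·(11 − 1·7) = 2·11 − 3·7 = 2·11 − 3·(29 − 2·11) = −3·29 + 8·11 = −3·29 + 8·(40 − 1·29) = 8·40 − 11·29, i.e. 29·(-11) + 40·8 = 1.
Times 472: 29·(-5192) + 40·3776 = 472, so (-5192, 3776) solves it.
Adding 130·40 to u and subtracting 130·29 from v gives the tidier solution (8, 6).
Check: 29·8 + 40·6 = 232 + 240 = 472. ✓

u = 8, v = 6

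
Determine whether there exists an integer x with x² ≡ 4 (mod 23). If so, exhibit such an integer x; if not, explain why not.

x = 2

Take x = 2. Then 2² = 4, and since 0 ≤ 4 < 23 this is already reduced: 2² ≡ 4 (mod 23).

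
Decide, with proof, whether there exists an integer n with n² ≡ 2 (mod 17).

n = 6

n = 6 works: 6² = 36, and 36 − 2 = 34 = 2·17.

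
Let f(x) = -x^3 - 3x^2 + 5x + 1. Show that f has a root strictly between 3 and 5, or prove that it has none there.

f has no root in that interval.

f(3) = -38 and f(5) = -174, both negative, so a sign-change argument is unavailable; we show f keeps this sign on the whole interval.
Substitute x = 3 + u, where 0 < u < 2 on the interval. Expanding, f(3 + u) = -u^3 - 12u^2 - 40u - 38.
All 4 nonzero coefficients of this polynomial in u are negative; hence for u > 0 the value is a sum of negative terms (the constant -38 among them).
Therefore f(x) < 0 throughout (3, 5), and f has no zero there.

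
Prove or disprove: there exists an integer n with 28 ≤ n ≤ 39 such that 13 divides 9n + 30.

No, no such integer n in that range exists.

The values of 9n + 30 for n = 28, 29, …, 39 are 282, 291, 300, 309, 318, 327, 336, 345, 354, 363, 372, 381; reduced mod 13 these are 9, 5, 1, 10, 6, 2, 11, 7, 3, 12, 8, 4.
The residue 0 does not occur, so no n in [28, 39] makes 9n + 30 a multiple of 13.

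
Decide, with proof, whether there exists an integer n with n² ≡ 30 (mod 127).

n = 86 works: 86² = 7396, and 7396 − 30 = 7366 = 58·127.

n = 86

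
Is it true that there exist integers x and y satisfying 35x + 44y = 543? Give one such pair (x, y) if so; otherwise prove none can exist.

x = 13, y = 2

Since gcd(35, 44) = 1, every integer is an integer combination of 35 and 44.
Run the Euclidean algorithm on 44 and 35: 44 = 1·35 + 9, 35 = 3·9 + 8, 9 = 1·8 + 1, 8 = 8·1 + 0.
Working back up the chain: 1 = 9 − 1·8 = 9 − (35 − 3·9) = −35 + 4·9 = −35 + 4·(44 − 1·35) = 4·44 − 5·35. So 35·(-5) + 44·4 = 1.
Times 543: 35·(-2715) + 44·2172 = 543, so (-2715, 2172) solves it.
Adding 62·44 to x and subtracting 62·35 from y gives the tidier solution (13, 2).
Check: 35·13 + 44·2 = 455 + 88 = 543. ✓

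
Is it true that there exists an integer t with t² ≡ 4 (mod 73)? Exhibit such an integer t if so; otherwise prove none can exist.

t = 71 works: 71² = 5041, and 5041 − 4 = 5037 = 69·73.

t = 71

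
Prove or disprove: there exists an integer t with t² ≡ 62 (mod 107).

Take t = 94. Then 94² = 8836 = 82·107 + 62, so 94² ≡ 62 (mod 107).

t = 94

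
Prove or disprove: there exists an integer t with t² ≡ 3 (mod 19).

No such integer exists.

Squares mod 19 repeat after t = 9 (as (−t)² = t²); for t = 0..9 they are 0, 1, 4, 9, 16, 6, 17, 11, 7, 5.
The set of squares mod 19 is therefore {0, 1, 4, 5, 6, 7, 9, 11, 16, 17}, which does not contain 3.
Therefore t² ≡ 3 (mod 19) has no solution.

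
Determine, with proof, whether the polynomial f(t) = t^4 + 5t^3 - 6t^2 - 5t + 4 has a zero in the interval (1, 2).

f(1) = -1 and f(2) = 26, which have opposite signs.
As a polynomial, f is continuous on every closed interval.
By the Intermediate Value Theorem, f takes the value 0 somewhere in the open interval.

Yes, f has a root in the interval.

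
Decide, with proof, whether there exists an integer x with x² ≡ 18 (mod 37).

No such integer exists.

37 is prime, so by Euler's criterion 18 is a square mod 37 iff 18^((37−1)/2) = 18^18 ≡ 1 (mod 37).
Squaring successively (mod 37): 18^2 = 324 ≡ 28; 18^4 ≡ 28² = 784 ≡ 7; 18^8 ≡ 7² = 49 ≡ 12; 18^16 ≡ 12² = 144 ≡ 33.
Since 18 = 16 + 2, 18^18 ≡ 33 · 28; multiplying out mod 37: 33·28 = 924 ≡ 36. Thus 18^18 ≡ 36 ≡ −1 (mod 37).
By Euler's criterion 18 is a quadratic non-residue mod 37: no x satisfies x² ≡ 18 (mod 37).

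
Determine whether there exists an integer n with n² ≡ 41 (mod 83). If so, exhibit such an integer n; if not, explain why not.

n = 37

n = 37 works: 37² = 1369, and 1369 − 41 = 1328 = 16·83.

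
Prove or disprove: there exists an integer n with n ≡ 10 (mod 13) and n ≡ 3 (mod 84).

gcd(13, 84) = 1, so the Chinese Remainder Theorem guarantees exactly one residue class mod 1092 satisfying both.
Any solution of the first congruence is n = 10 + 13t; substituting into the second, 13t ≡ 3 − 10 ≡ 77 (mod 84).
Invert 13 mod 84 by the Euclidean algorithm: 84 = 6·13 + 6, 13 = 2·6 + 1, 6 = 6·1 + 0; back-substituting, 1 = 13 − 2·6 = 13 − 2·(84 − 6·13) = −2·84 + 13·13. Hence 13·13 ≡ 1, so 13⁻¹ ≡ 13 (mod 84).
Multiplying by 13: t ≡ 13·77 = 1001 ≡ 77 (mod 84).
Taking t = 77 gives n = 10 + 13·77 = 1011.
Indeed 1011 ≡ 10 (mod 13) and 1011 ≡ 3 (mod 84).

n = 1011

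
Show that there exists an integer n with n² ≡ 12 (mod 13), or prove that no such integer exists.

Take n = 5. Then 5² = 25 = 1·13 + 12, so 5² ≡ 12 (mod 13).

n = 5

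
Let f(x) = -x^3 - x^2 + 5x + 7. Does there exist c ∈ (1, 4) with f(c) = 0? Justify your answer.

Yes, f has a root in the interval.

f(1) = 10 and f(4) = -53, which have opposite signs.
Since f is a polynomial it is continuous on [1, 4].
By the Intermediate Value Theorem f must vanish at some point of (1, 4).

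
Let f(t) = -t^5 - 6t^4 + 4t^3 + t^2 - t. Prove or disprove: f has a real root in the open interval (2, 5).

f(2) = -94 and f(5) = -6355, both negative, so a sign-change argument is unavailable; we show f keeps this sign on the whole interval.
Substitute t = 2 + u, where 0 < u < 3 on the interval. Expanding, f(2 + u) = -u^5 - 16u^4 - 84u^3 - 199u^2 - 221u - 94.
The nonzero coefficients here are all negative, so for u > 0 every term is negative (or zero), and the constant term -94 is strictly negative.
So f is strictly negative on (2, 5); no root exists in the interval.

No.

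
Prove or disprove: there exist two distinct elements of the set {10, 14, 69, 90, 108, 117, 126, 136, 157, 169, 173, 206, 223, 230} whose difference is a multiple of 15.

Reduce each element modulo 15: 10↦10, 14↦14, 69↦9, 90↦0, 108↦3, 117↦12, 126↦6, 136↦1, 157↦7, 169↦4, 173↦8, 206↦11, 223↦13, 230↦5.
These 14 residues are pairwise different, hence no difference of two elements is divisible by 15.

There is no such pair.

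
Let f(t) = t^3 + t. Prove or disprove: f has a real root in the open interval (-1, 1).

Such a root exists.

f(-1) = -2 and f(1) = 2, which have opposite signs.
As a polynomial, f is continuous on every closed interval.
By the Intermediate Value Theorem f must vanish at some point of (-1, 1).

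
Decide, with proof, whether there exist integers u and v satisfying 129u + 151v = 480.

u = 88, v = -72

Since gcd(129, 151) = 1, every integer is an integer combination of 129 and 151.
Run the Euclidean algorithm on 151 and 129: 151 = 1·129 + 22, 129 = 5·22 + 19, 22 = 1·19 + 3, 19 = 6·3 + 1, 3 = 3·1 + 0.
Back-substituting, 1 = 19 − 6·3 = 19 − 6·(22 − 1·19) = −6·22 + 7·19 = −6·22 + 7·(129 − 5·22) = 7·129 − 41·22 = 7·129 − 41·(151 − 1·129) = −41·151 + 48·129; that is, 129·48 + 151·(-41) = 1.
Times 480: 129·23040 + 151·(-19680) = 480, so (23040, -19680) solves it.
Shifting by a multiple of (151, −129) keeps it a solution: u = 23040 − 152·151 = 88, v = -19680 + 152·129 = -72.
Indeed 129·88 + 151·(-72) = 11352 − 10872 = 480.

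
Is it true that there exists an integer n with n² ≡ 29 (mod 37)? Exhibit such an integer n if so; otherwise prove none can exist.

Apply Euler's criterion with the prime 37: 29 is a quadratic residue iff 29^18 ≡ 1 (mod 37), and a non-residue iff it is ≡ −1.
Squaring successively (mod 37): 29^2 = 841 ≡ 27; 29^4 ≡ 27² = 729 ≡ 26; 29^8 ≡ 26² = 676 ≡ 10; 29^16 ≡ 10² = 100 ≡ 26.
Since 18 = 16 + 2, 29^18 ≡ 26 · 27; multiplying out mod 37: 26·27 = 702 ≡ 36. Thus 29^18 ≡ 36 ≡ −1 (mod 37).
By Euler's criterion 29 is a quadratic non-residue mod 37: no n satisfies n² ≡ 29 (mod 37).

No, no such integer exists.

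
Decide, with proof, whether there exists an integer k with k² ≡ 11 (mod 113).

Take k = 24. Then 24² = 576 = 5·113 + 11, so 24² ≡ 11 (mod 113).

k = 24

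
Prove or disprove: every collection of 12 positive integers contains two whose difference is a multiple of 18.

No; for instance {50, 51, 52, 53, 54, 55, 56, 57, 58, 59, 60, 61} is a counterexample.

Try 12 consecutive integers, 50, 51, …, 61. Their remainders mod 18 are 14, 15, 16, 17, 0, 1, 2, 3, 4, 5, 6, 7 — pairwise different, as any 12 ≤ 18 consecutive integers have distinct residues.
The differences between them range over 1, …, 11, none of which is divisible by 18.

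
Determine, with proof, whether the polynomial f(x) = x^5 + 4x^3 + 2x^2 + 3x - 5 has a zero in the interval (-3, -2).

The endpoint values f(-3) = -347 and f(-2) = -67 are both negative. Claim: f(x) < 0 for every x in (-3, -2).
Shift to the endpoint -2: with x = -2 − u (0 < u < 1), one computes f(-2 − u) = -u^5 - 10u^4 - 44u^3 - 102u^2 - 123u - 67.
The nonzero coefficients here are all negative, so for u > 0 every term is negative (or zero), and the constant term -67 is strictly negative.
So f is strictly negative on (-3, -2); no root exists in the interval.

No such root exists.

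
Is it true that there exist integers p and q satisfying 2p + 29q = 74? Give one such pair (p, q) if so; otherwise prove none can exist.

Since gcd(2, 29) = 1, every integer is an integer combination of 2 and 29.
Run the Euclidean algorithm on 29 and 2: 29 = 14·2 + 1, 2 = 2·1 + 0.
Back-substituting, 1 = 29 − 14·2; that is, 2·(-14) + 29·1 = 1.
Times 74: 2·(-1036) + 29·74 = 74, so (-1036, 74) solves it.
The general solution is p = -1036 + 29k, q = 74 − 2k; taking k = 36 gives the smaller pair p = 8, q = 2.
Check: 2·8 + 29·2 = 16 + 58 = 74. ✓

p = 8, q = 2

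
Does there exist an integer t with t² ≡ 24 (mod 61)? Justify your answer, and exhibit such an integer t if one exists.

There is no such integer.

61 is prime, so by Euler's criterion 24 is a square mod 61 iff 24^((61−1)/2) = 24^30 ≡ 1 (mod 61).
Squaring successively (mod 61): 24^2 = 576 ≡ 27; 24^4 ≡ 27² = 729 ≡ 58; 24^8 ≡ 58² = 3364 ≡ 9; 24^16 ≡ 9² = 81 ≡ 20.
Since 30 = 16 + 8 + 4 + 2, 24^30 ≡ 20 · 9 · 58 · 27; multiplying out mod 61: 20·9 = 180 ≡ 58, then 58·58 = 3364 ≡ 9, then 9·27 = 243 ≡ 60. Thus 24^30 ≡ 60 ≡ −1 (mod 61).
By Euler's criterion 24 is a quadratic non-residue mod 61: no t satisfies t² ≡ 24 (mod 61).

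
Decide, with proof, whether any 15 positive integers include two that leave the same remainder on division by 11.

Yes.

Each integer lies in one of the 11 residue classes modulo 11.
Placing 15 integers into 11 classes, some class receives at least two — say a and b.
That is, a and b leave the same remainder on division by 11, as claimed.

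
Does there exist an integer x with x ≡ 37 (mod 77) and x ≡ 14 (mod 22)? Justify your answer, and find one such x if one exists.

gcd(77, 22) = 11. If x ≡ 37 (mod 77) and x ≡ 14 (mod 22), then x ≡ 37 (mod 11) and x ≡ 14 (mod 11).
These are incompatible: 37 − 14 = 23 is not divisible by 11.
So no integer satisfies both congruences.

There is no such integer.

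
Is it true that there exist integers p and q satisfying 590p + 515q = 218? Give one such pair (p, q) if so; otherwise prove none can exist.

gcd(590, 515) = 5, so every integer of the form 590p + 515q is a multiple of 5.
But 218 = 5·43 + 3, so 5 ∤ 218.
Therefore 590p + 515q = 218 has no solution in integers.

No, no such integers exist.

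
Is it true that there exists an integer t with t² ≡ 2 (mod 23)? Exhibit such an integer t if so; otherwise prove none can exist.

t = 18

Take t = 18. Then 18² = 324 = 14·23 + 2, so 18² ≡ 2 (mod 23).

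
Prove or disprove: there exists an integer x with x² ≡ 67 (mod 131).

There is no such integer.

Apply Euler's criterion with the prime 131: 67 is a quadratic residue iff 67^65 ≡ 1 (mod 131), and a non-residue iff it is ≡ −1.
Squaring successively (mod 131): 67^2 = 4489 ≡ 35; 67^4 ≡ 35² = 1225 ≡ 46; 67^8 ≡ 46² = 2116 ≡ 20; 67^16 ≡ 20² = 400 ≡ 7; 67^32 ≡ 7² = 49 ≡ 49; 67^64 ≡ 49² = 2401 ≡ 43.
Since 65 = 64 + 1, 67^65 ≡ 43 · 67; multiplying out mod 131: 43·67 = 2881 ≡ 130. Thus 67^65 ≡ 130 ≡ −1 (mod 131).
By Euler's criterion 67 is a quadratic non-residue mod 131: no x satisfies x² ≡ 67 (mod 131).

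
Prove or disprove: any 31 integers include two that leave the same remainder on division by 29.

Yes, this is always true.

There are exactly 29 possible remainders on division by 29.
Placing 31 integers into 29 classes, some class receives at least two — say a and b.
So a and b have equal remainders mod 29, which is exactly what was to be shown.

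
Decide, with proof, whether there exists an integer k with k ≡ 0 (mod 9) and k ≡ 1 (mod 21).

No such integer exists.

Reduce both congruences modulo 3, which divides 9 and 21: they say k ≡ 0 (mod 3) and k ≡ 1 (mod 3).
But 0 mod 3 = 0 while 1 mod 3 = 1, a contradiction.
So no integer satisfies both congruences.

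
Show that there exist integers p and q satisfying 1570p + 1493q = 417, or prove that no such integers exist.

p = 781, q = -821

Since gcd(1570, 1493) = 1, every integer is an integer combination of 1570 and 1493.
Dividing repeatedly: 1570 = 1·1493 + 77, 1493 = 19·77 + 30, 77 = 2·30 + 17, 30 = 1·17 + 13, 17 = 1·13 + 4, 13 = 3·4 + 1, 4 = 4·1 + 0.
Back-substituting, 1 = 13 − 3·4 = 13 − 3·(17 − 1·13) = −3·17 + 4·13 = −3·17 + 4·(30 − 1·17) = 4·30 − 7·17 = 4·30 − 7·(77 − 2·30) = −7·77 + 18·30 = −7·77 + 18·(1493 − 19·77) = 18·1493 − 349·77 = 18·1493 − 349·(1570 − 1·1493) = −349·1570 + 367·1493; that is, 1570·(-349) + 1493·367 = 1.
Multiplying through by 417: p = (-349)·417 = -145533, q = 367·417 = 153039 is a solution.
Adding 98·1493 to p and subtracting 98·1570 from q gives the tidier solution (781, -821).
Indeed 1570·781 + 1493·(-821) = 1226170 − 1225753 = 417.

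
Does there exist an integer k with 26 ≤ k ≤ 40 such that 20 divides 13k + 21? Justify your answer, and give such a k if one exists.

For k = 26, 27, …, 40 the values of 13k + 21 modulo 20 are 19, 12, 5, 18, 11, 4, 17, 10, 3, 16, 9, 2, 15, 8, 1 respectively.
None is 0, so 20 never divides 13k + 21 on this range.

There is no such integer k in that range.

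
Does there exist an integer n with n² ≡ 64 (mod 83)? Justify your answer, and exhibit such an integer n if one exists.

Take n = 8. Then 8² = 64, and since 0 ≤ 64 < 83 this is already reduced: 8² ≡ 64 (mod 83).

n = 8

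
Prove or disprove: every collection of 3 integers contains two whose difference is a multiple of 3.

Consider the 3 integers 1, 2, 3. They lie in distinct residue classes modulo 3, since 3 ≤ 3.
The differences between them range over 1, …, 2, none of which is divisible by 3.

No, the set {1, 2, 3} is a counterexample.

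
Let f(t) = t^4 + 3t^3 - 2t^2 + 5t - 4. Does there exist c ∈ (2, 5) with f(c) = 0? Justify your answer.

f has no root in that interval.

The endpoint values f(2) = 38 and f(5) = 971 are both positive. Claim: f(t) > 0 for every t in (2, 5).
Substitute t = 2 + u, where 0 < u < 3 on the interval. Expanding, f(2 + u) = u^4 + 11u^3 + 40u^2 + 65u + 38.
The nonzero coefficients here are all positive, so for u > 0 every term is positive (or zero), and the constant term 38 is strictly positive.
Therefore f(t) > 0 throughout (2, 5), and f has no zero there.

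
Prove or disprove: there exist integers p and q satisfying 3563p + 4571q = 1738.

No, no such integers exist.

Both 3563 and 4571 are divisible by gcd(3563, 4571) = 7, hence so is any combination 3563p + 4571q.
But 1738 is not a multiple of 7 (it leaves remainder 2).
Therefore 3563p + 4571q = 1738 has no solution in integers.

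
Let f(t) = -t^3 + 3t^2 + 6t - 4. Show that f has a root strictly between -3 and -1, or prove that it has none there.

f(-3) = 32 and f(-1) = -6, which have opposite signs.
f is continuous everywhere (it is a polynomial), in particular on [-3, -1].
By the Intermediate Value Theorem, f takes the value 0 somewhere in the open interval.

Yes, f has a root in the interval.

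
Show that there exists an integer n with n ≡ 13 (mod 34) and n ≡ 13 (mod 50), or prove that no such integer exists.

n = 13

The moduli are not coprime: gcd(34, 50) = 2. Compatibility requires 2 ∣ (13 − 13) = 0, which holds, so solutions exist.
The smallest candidate n = 13 works directly: 13 ≡ 13 (mod 50).
Verify: 13 = 0·34 + 13 and 13 = 0·50 + 13. ✓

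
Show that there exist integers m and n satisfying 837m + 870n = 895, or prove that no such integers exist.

No, no such integers exist.

Any value of 837m + 870n is a multiple of gcd(837, 870) = 3.
However 895 leaves remainder 1 on division by 3.
So the equation is unsolvable over ℤ.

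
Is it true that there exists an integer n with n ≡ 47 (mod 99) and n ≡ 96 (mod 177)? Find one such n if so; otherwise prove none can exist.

No, no such integer exists.

Both moduli are multiples of 3 = gcd(99, 177), so any solution would satisfy n ≡ 47 and n ≡ 96 modulo 3 simultaneously.
These are incompatible: 47 − 96 = -49 is not divisible by 3.
Therefore no such n exists.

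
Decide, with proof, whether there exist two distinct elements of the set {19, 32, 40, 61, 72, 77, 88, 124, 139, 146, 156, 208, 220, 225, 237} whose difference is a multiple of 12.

19 mod 12 = 7 and 139 mod 12 = 7, so 139 − 19 = 120 = 10·12.

The pair (19, 139) works.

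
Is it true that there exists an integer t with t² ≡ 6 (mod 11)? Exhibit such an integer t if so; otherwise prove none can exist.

Computing t² mod 11 for t = 0, 1, …, 5 (enough, by the symmetry t ↦ 11 − t) gives 0, 1, 4, 9, 5, 3.
So the quadratic residues mod 11 are {0, 1, 3, 4, 5, 9}, and 6 is not among them.
Therefore t² ≡ 6 (mod 11) has no solution.

No such integer exists.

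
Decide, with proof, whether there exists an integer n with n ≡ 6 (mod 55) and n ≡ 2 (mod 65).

There is no such integer.

gcd(55, 65) = 5. If n ≡ 6 (mod 55) and n ≡ 2 (mod 65), then n ≡ 6 (mod 5) and n ≡ 2 (mod 5).
These are incompatible: 6 − 2 = 4 is not divisible by 5.
Hence the system has no solution.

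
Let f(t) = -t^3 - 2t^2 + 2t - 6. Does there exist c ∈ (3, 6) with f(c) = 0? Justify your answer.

f has no root in that interval.

f(3) = -45 and f(6) = -282, both negative, so a sign-change argument is unavailable; we show f keeps this sign on the whole interval.
Shift to the endpoint 3: with t = 3 + u (0 < u < 3), one computes f(3 + u) = -u^3 - 11u^2 - 37u - 45.
The nonzero coefficients here are all negative, so for u > 0 every term is negative (or zero), and the constant term -45 is strictly negative.
Therefore f(t) < 0 throughout (3, 6), and f has no zero there.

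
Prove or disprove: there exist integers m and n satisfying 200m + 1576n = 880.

Every value of 200m + 1576n is a multiple of gcd(200, 1576) = 8; since 8 ∣ 880, solutions exist.
Dividing through by 8 reduces the equation to 25m + 197n = 110.
Dividing repeatedly: 197 = 7·25 + 22, 25 = 1·22 + 3, 22 = 7·3 + 1, 3 = 3·1 + 0.
Unwinding: 1 = 22 − 7·3 = 22 − 7·(25 − 1·22) = −7·25 + 8·22 = −7·25 + 8·(197 − 7·25) = 8·197 − 63·25, i.e. 25·(-63) + 197·8 = 1.
Times 110: 25·(-6930) + 197·880 = 110, so (-6930, 880) solves it.
Shifting by a multiple of (197, −25) keeps it a solution: m = -6930 + 36·197 = 162, n = 880 − 36·25 = -20.
Check: 200·162 + 1576·(-20) = 32400 − 31520 = 880. ✓

m = 162, n = -20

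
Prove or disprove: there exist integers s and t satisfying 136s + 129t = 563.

s = 62, t = -61

136 and 129 are coprime, so 136s + 129t ranges over all of ℤ.
Euclidean algorithm: 136 = 1·129 + 7, 129 = 18·7 + 3, 7 = 2·3 + 1, 3 = 3·1 + 0.
Working back up the chain: 1 = 7 − 2·3 = 7 − 2·(129 − 18·7) = −2·129 + 37·7 = −2·129 + 37·(136 − 1·129) = 37·136 − 39·129. So 136·37 + 129·(-39) = 1.
Multiplying through by 563: s = 37·563 = 20831, t = (-39)·563 = -21957 is a solution.
Subtracting 161·129 from s and adding 161·136 to t gives the tidier solution (62, -61).
Indeed 136·62 + 129·(-61) = 8432 − 7869 = 563.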